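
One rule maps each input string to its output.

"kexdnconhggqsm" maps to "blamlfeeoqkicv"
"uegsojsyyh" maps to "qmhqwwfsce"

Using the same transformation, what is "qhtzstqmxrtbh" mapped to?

The rule is to move the first 3 characters to the end (rotate left by 3), then shift every letter 2 places backward in the alphabet (wrapping around).
Working it through for "qhtzstqmxrtbh": intermediate "zstqmxrtbhqht", final "xqrokvprzfofr".
(Check on "uegsojsyyh": → "sojsyyhueg" → "qmhqwwfsce" ✓)

xqrokvprzfofr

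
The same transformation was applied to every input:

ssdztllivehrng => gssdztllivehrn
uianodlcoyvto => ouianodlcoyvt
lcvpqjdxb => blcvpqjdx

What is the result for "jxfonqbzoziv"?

The rule is to move the last character to the front.
Doing the same to "jxfonqbzoziv": "vjxfonqbzozi".

vjxfonqbzozi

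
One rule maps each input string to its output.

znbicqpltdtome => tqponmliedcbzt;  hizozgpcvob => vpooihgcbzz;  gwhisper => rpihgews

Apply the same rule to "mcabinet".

miecbatn

The pattern: sort the characters into reverse alphabetical order, then move the first 2 characters to the end (rotate left by 2).
"mcabinet" → "tnmiecba" → "miecbatn".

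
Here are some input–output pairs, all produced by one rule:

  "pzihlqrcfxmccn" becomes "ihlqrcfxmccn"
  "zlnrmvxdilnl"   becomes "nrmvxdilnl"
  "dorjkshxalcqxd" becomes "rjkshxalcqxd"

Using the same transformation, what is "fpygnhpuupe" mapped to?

ygnhpuupe

What's happening: delete the first 2 characters.
On "fpygnhpuupe" that produces "ygnhpuupe".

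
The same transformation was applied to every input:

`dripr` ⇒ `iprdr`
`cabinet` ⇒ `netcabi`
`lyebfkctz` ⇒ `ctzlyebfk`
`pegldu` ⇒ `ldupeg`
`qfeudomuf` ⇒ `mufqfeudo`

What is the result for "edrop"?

roped

Rule — move the last 3 characters to the front (rotate right by 3).
For "edrop" the result is "roped".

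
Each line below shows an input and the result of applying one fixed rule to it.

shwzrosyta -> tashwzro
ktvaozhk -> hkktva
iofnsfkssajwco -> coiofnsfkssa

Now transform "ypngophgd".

Each output is the input with this applied: move the last 2 characters to the front (rotate right by 2), then delete the last 2 characters.
Working it through for "ypngophgd": intermediate "gdypngoph", final "gdypngo".

gdypngo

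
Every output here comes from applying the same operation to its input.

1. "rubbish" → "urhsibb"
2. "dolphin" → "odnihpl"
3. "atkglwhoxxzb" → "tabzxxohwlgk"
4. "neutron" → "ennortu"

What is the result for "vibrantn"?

ivntnarb

The pattern: move the first 2 characters to the end (rotate left by 2), then reverse the string.
"vibrantn" → "brantnvi" → "ivntnarb".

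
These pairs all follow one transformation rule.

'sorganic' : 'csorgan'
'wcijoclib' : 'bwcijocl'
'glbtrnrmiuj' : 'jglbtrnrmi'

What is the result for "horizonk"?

The rule is to move the last 2 characters to the front (rotate right by 2), then delete the first character.
For "horizonk", step one produces "nkhorizo"; step two turns that into "khorizo".

khorizo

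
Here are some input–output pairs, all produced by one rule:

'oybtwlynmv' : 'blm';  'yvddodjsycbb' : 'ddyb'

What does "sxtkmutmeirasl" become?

tuea

The rule is to keep one character in every 3, starting at position 3 (positions 3rd, 6th, 9th, ...).
Applying that to "sxtkmutmeirasl" gives "tuea".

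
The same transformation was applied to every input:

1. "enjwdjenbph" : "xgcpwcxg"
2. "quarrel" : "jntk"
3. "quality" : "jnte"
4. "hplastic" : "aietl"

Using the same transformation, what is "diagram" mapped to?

In each case the input is transformed by: shift every letter 7 places backward in the alphabet (wrapping around), then delete the last 3 characters.
"diagram" → "wbtzktf" → "wbtz".

wbtz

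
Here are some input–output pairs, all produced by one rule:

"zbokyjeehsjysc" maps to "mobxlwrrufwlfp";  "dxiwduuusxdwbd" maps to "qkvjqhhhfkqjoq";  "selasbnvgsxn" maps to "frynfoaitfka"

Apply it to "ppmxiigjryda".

Looking at the pairs, the operation is to shift every letter 13 places forward in the alphabet (wrapping around) — i.e. ROT13.
On "ppmxiigjryda" that produces "cczkvvtwelqn".

cczkvvtwelqn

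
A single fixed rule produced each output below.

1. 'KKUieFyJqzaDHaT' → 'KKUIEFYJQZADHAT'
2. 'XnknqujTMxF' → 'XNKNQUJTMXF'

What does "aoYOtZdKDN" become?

The pattern: convert every letter to uppercase.
Doing the same to "aoYOtZdKDN": "AOYOTZDKDN".

AOYOTZDKDN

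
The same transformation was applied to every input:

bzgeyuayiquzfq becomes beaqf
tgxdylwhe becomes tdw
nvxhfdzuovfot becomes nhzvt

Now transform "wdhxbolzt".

wxl

The rule is to keep one character in every 3, starting at position 1 (positions 1st, 4th, 7th, ...).
Doing the same to "wdhxbolzt": "wxl".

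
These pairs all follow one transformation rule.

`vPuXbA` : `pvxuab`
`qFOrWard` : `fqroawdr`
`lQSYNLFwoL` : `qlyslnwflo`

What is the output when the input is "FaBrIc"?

afrbci

The transformation: swap each adjacent pair of characters (1↔2, 3↔4, ...), then convert every letter to lowercase.
Working it through for "FaBrIc": intermediate "aFrBcI", final "afrbci".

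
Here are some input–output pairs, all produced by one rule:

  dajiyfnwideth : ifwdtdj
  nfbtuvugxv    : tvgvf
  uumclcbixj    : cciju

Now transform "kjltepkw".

The pattern: move the first 3 characters to the end (rotate left by 3), then keep every other character starting from the first (positions 1st, 3rd, 5th, ...).
For "kjltepkw" the result is "tpwj".

tpwj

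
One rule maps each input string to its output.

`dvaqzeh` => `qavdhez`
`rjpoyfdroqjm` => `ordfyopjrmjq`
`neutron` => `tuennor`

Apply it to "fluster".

sulfret

Rule — move the last 3 characters to the front (rotate right by 3), then reverse the string.
Starting from "fluster": after the first operation, "terflus"; after the second, "sulfret".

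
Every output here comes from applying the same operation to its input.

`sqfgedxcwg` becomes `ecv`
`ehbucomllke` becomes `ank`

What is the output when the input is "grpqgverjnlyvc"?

Rule — shift every letter 1 place backward in the alphabet (wrapping around), then keep one character in every 3, starting at position 3 (positions 3rd, 6th, 9th, ...).
"grpqgverjnlyvc" → "ouix".

ouix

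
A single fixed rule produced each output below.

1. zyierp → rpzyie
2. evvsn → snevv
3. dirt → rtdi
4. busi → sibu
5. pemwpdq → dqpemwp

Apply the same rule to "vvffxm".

The transformation: move the last 2 characters to the front (rotate right by 2).
"vvffxm" → "xmvvff".

xmvvff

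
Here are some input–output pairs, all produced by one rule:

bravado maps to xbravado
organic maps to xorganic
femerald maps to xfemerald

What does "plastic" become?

xplastic

What's happening: prepend "x".
Applying that to "plastic" gives "xplastic".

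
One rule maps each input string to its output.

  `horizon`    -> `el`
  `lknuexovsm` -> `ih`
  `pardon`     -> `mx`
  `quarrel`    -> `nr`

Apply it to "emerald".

bj

Rule — shift every letter 3 places backward in the alphabet (wrapping around), then keep only the first 2 characters.
On "emerald": the first step gives "bjboxia", and the second then gives "bj".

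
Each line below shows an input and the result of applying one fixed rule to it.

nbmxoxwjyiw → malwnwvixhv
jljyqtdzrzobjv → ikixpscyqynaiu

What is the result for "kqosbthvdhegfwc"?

jpnrasgucgdfevb

The transformation: shift every letter 1 place backward in the alphabet (wrapping around).
Doing the same to "kqosbthvdhegfwc": "jpnrasgucgdfevb".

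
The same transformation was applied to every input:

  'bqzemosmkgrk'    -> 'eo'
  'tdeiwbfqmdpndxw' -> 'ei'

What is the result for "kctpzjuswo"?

The rule is to keep only the vowels.
So "kctpzjuswo" becomes "uo".

uo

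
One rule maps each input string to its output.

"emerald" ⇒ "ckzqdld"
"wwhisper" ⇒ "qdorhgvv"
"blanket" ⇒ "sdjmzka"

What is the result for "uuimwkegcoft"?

senbfdjvlhtt

The pattern: shift every letter 1 place backward in the alphabet (wrapping around), then reverse the string.
On "uuimwkegcoft": the first step gives "tthlvjdfbnes", and the second then gives "senbfdjvlhtt".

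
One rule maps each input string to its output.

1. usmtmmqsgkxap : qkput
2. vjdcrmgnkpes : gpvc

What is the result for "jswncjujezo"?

What's happening: keep one character in every 3, starting at position 1 (positions 1st, 4th, 7th, ...), then move the first 2 characters to the end (rotate left by 2).
"jswncjujezo" → "jnuz" → "uzjn".

uzjn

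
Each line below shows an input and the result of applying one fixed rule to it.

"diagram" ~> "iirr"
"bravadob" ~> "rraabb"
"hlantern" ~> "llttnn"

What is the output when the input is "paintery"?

aattyy

Looking at the pairs, the operation is to keep one character in every 3, starting at position 2 (positions 2nd, 5th, 8th, ...), then double every character.
Working it through for "paintery": intermediate "aty", final "aattyy".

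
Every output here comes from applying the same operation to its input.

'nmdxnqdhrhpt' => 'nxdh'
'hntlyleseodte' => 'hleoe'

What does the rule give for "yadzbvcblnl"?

yzcn

In each case the input is transformed by: keep one character in every 3, starting at position 1 (positions 1st, 4th, 7th, ...).
Doing the same to "yadzbvcblnl": "yzcn".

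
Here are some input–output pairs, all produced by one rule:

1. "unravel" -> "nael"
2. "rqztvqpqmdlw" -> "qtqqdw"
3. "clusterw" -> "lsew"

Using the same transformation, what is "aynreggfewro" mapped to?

yrgfwo

Each output is the input with this applied: swap each adjacent pair of characters (1↔2, 3↔4, ...), then keep every other character starting from the first (positions 1st, 3rd, 5th, ...).
Applying both steps to "aynreggfewro": "yarngefgweor", then "yrgfwo".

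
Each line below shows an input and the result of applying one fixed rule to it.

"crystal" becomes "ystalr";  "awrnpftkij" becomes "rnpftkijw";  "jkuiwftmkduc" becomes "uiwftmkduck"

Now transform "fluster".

usterl

Rule — delete the first character, then move the first character to the end.
Starting from "fluster": after the first operation, "luster"; after the second, "usterl".
(Check on "crystal": → "rystal" → "ystalr" ✓)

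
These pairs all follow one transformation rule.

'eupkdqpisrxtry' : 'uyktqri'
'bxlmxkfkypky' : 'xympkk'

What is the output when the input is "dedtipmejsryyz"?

eztypse

Rule — keep every other character starting from the second (positions 2nd, 4th, 6th, ...), then take characters alternately from the front and the back (1st, last, 2nd, 2nd-last, ...).
For "dedtipmejsryyz", step one produces "etpesyz"; step two turns that into "eztypse".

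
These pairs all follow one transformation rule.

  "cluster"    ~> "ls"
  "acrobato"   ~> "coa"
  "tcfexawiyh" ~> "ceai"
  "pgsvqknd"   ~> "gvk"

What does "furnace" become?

un

The rule is to delete the last 2 characters, then keep every other character starting from the second (positions 2nd, 4th, 6th, ...).
Applying both steps to "furnace": "furna", then "un".
(Check on "cluster": → "clust" → "ls" ✓)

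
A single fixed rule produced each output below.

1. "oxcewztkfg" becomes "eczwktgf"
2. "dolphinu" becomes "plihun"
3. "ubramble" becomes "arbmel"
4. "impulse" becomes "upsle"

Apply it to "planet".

Each output is the input with this applied: delete the first 2 characters, then swap each adjacent pair of characters (1↔2, 3↔4, ...).
On "planet": the first step gives "anet", and the second then gives "nate".
(Check on "impulse": → "pulse" → "upsle" ✓)

nate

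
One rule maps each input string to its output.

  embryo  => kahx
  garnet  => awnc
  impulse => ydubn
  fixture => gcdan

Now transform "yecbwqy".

The transformation: delete the first 2 characters, then shift every letter 9 places forward in the alphabet (wrapping around).
For "yecbwqy", step one produces "cbwqy"; step two turns that into "lkfzh".

lkfzh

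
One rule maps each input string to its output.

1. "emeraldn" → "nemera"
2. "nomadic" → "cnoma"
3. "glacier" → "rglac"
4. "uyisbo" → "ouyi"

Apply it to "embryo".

Rule — move the last character to the front, then delete the last 2 characters.
For "embryo", step one produces "oembry"; step two turns that into "oemb".

oemb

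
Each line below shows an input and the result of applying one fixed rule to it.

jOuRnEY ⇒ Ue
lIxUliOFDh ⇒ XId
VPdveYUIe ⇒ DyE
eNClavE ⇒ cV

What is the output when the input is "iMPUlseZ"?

pS

What's happening: keep one character in every 3, starting at position 3 (positions 3rd, 6th, 9th, ...), then flip the case of every letter.
For "iMPUlseZ", step one produces "Ps"; step two turns that into "pS".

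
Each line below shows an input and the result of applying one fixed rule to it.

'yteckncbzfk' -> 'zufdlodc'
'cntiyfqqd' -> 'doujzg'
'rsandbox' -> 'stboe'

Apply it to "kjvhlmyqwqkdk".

lkwimnzrxr

Each output is the input with this applied: shift every letter 1 place forward in the alphabet (wrapping around), then delete the last 3 characters.
For "kjvhlmyqwqkdk", step one produces "lkwimnzrxrlel"; step two turns that into "lkwimnzrxr".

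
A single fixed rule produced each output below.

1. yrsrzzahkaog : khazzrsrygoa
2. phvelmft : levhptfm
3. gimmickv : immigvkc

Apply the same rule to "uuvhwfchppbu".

phcfwhvuuubp

Each output is the input with this applied: move the last 3 characters to the front (rotate right by 3), then reverse the string.
For "uuvhwfchppbu", step one produces "pbuuuvhwfchp"; step two turns that into "phcfwhvuuubp".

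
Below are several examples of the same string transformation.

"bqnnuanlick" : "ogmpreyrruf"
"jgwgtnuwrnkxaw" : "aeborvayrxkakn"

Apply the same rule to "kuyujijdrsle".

ipwvhnmnycyo

Each output is the input with this applied: shift every letter 4 places forward in the alphabet (wrapping around), then reverse the string.
Doing the same to "kuyujijdrsle": "ipwvhnmnycyo".
(Check on "bqnnuanlick": → "furryerpmgo" → "ogmpreyrruf" ✓)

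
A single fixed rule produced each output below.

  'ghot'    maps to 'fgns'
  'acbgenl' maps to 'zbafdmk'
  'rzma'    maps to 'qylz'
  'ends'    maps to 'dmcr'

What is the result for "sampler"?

rzlokdq

Looking at the pairs, the operation is to shift every letter 1 place backward in the alphabet (wrapping around).
Applying that to "sampler" gives "rzlokdq".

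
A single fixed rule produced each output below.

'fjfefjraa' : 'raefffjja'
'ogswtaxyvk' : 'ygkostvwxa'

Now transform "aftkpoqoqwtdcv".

wcdfkoopqqttva

The rule is to sort the characters into alphabetical order, then swap the first and last characters.
On "aftkpoqoqwtdcv": the first step gives "acdfkoopqqttvw", and the second then gives "wcdfkoopqqttva".
(Check on "fjfefjraa": → "aaefffjjr" → "raefffjja" ✓)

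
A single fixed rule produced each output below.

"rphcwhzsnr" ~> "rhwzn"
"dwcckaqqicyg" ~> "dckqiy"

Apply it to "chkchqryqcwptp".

ckhrqwt

What's happening: keep every other character starting from the first (positions 1st, 3rd, 5th, ...).
On "chkchqryqcwptp" that produces "ckhrqwt".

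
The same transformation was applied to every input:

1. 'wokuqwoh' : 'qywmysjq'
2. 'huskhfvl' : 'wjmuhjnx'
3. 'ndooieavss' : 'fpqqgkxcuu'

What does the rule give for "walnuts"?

Each output is the input with this applied: swap each adjacent pair of characters (1↔2, 3↔4, ...), then shift every letter 2 places forward in the alphabet (wrapping around).
Starting from "walnuts": after the first operation, "awnltus"; after the second, "cypnvwu".
(Check on "wokuqwoh": → "owukwqho" → "qywmysjq" ✓)

cypnvwu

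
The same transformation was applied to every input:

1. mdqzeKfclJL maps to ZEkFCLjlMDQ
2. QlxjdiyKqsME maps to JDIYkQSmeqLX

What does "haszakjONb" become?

Each output is the input with this applied: move the first 3 characters to the end (rotate left by 3), then flip the case of every letter.
Working it through for "haszakjONb": intermediate "zakjONbhas", final "ZAKJonBHAS".

ZAKJonBHAS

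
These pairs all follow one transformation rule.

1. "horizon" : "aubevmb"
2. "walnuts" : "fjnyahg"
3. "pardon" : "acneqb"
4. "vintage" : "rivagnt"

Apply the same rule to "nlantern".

aaynagre

Rule — move the last character to the front, then shift every letter 13 places forward in the alphabet (wrapping around) — i.e. ROT13.
Applying both steps to "nlantern": "nnlanter", then "aaynagre".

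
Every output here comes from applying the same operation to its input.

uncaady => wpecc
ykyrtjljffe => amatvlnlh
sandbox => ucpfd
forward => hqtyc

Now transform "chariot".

What's happening: delete the last 2 characters, then shift every letter 2 places forward in the alphabet (wrapping around).
"chariot" → "chari" → "ejctk".

ejctk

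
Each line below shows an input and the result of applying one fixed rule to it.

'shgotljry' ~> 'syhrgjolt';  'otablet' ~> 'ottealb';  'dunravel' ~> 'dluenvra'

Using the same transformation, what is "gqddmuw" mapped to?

gwqudmd

Looking at the pairs, the operation is to take characters alternately from the front and the back (1st, last, 2nd, 2nd-last, ...).
On "gqddmuw" that produces "gwqudmd".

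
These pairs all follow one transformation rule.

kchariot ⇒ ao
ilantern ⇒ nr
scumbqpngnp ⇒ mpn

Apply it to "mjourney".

Each output is the input with this applied: delete the first character, then keep one character in every 3, starting at position 3 (positions 3rd, 6th, 9th, ...).
Working it through for "mjourney": intermediate "journey", final "ue".
(Check on "scumbqpngnp": → "cumbqpngnp" → "mpn" ✓)

ue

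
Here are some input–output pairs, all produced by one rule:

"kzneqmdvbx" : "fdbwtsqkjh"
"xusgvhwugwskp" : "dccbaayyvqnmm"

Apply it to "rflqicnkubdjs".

In each case the input is transformed by: sort the characters into reverse alphabetical order, then shift every letter 6 places forward in the alphabet (wrapping around).
Working it through for "rflqicnkubdjs": intermediate "usrqnlkjifdcb", final "ayxwtrqpoljih".

ayxwtrqpoljih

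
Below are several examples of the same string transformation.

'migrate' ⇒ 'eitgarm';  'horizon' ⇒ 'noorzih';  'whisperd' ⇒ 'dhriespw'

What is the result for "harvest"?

tasrevh

The rule is to take characters alternately from the front and the back (1st, last, 2nd, 2nd-last, ...), then move the first character to the end.
On "harvest": the first step gives "htasrev", and the second then gives "tasrevh".
(Check on "migrate": → "meitgar" → "eitgarm" ✓)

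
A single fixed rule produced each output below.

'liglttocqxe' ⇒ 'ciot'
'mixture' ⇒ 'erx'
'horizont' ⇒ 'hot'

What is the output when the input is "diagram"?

agr

Looking at the pairs, the operation is to sort the characters into alphabetical order, then keep one character in every 3, starting at position 1 (positions 1st, 4th, 7th, ...).
"diagram" → "aadgimr" → "agr".
(Check on "mixture": → "eimrtux" → "erx" ✓)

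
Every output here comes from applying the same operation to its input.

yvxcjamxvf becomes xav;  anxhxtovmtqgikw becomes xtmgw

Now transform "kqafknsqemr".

What's happening: keep one character in every 3, starting at position 3 (positions 3rd, 6th, 9th, ...).
Doing the same to "kqafknsqemr": "ane".

ane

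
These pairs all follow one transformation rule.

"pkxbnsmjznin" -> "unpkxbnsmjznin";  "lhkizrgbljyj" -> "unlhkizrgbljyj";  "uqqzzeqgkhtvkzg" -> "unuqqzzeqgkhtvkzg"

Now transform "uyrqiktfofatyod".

Rule — prepend "un".
For "uyrqiktfofatyod" the result is "unuyrqiktfofatyod".

unuyrqiktfofatyod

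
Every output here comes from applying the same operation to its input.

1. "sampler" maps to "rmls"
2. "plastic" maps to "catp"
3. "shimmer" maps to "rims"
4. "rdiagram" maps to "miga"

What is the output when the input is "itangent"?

The pattern: swap the first and last characters, then keep every other character starting from the first (positions 1st, 3rd, 5th, ...).
"itangent" → "ttangeni" → "tagn".

tagn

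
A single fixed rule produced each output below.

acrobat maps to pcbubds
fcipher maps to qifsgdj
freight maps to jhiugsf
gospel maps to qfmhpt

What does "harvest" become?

Looking at the pairs, the operation is to move the first 3 characters to the end (rotate left by 3), then shift every letter 1 place forward in the alphabet (wrapping around).
"harvest" → "wftuibs".

wftuibs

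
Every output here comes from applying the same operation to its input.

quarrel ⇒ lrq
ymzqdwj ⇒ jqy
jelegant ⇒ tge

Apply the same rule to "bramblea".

Rule — reverse the string, then keep one character in every 3, starting at position 1 (positions 1st, 4th, 7th, ...).
Working it through for "bramblea": intermediate "aelbmarb", final "abr".

abr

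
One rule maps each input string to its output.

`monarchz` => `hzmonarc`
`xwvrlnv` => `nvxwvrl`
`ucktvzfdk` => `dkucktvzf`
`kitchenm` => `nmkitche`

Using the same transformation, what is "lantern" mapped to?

Looking at the pairs, the operation is to move the last 2 characters to the front (rotate right by 2).
On "lantern" that produces "rnlante".

rnlante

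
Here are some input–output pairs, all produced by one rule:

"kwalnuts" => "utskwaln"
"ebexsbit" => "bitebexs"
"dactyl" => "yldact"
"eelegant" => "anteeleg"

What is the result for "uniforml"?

The transformation: swap the front and back halves of the string, then move the first character to the end.
Working it through for "uniforml": intermediate "ormlunif", final "rmlunifo".

rmlunifo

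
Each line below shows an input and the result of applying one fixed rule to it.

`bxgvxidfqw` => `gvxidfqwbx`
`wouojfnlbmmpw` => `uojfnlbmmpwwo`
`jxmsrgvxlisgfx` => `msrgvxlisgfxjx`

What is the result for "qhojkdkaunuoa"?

ojkdkaunuoaqh

Rule — move the first 2 characters to the end (rotate left by 2).
Doing the same to "qhojkdkaunuoa": "ojkdkaunuoaqh".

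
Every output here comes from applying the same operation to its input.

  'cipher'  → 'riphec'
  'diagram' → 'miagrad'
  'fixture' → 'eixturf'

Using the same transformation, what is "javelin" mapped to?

What's happening: swap the first and last characters.
On "javelin" that produces "navelij".

navelij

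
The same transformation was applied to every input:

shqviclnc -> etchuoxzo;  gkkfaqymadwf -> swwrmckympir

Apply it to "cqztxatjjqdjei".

Each output is the input with this applied: shift every letter 12 places forward in the alphabet (wrapping around).
"cqztxatjjqdjei" → "oclfjmfvvcpvqu".

oclfjmfvvcpvqu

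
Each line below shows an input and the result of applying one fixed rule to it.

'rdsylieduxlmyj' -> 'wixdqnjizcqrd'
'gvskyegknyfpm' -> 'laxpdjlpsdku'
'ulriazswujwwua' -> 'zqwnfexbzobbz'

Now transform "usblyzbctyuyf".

zxgqdeghydzd

Rule — shift every letter 5 places forward in the alphabet (wrapping around), then delete the last character.
For "usblyzbctyuyf", step one produces "zxgqdeghydzdk"; step two turns that into "zxgqdeghydzd".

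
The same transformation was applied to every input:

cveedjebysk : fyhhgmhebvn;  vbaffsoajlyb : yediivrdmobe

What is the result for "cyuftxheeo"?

The pattern: shift every letter 3 places forward in the alphabet (wrapping around).
Doing the same to "cyuftxheeo": "fbxiwakhhr".

fbxiwakhhr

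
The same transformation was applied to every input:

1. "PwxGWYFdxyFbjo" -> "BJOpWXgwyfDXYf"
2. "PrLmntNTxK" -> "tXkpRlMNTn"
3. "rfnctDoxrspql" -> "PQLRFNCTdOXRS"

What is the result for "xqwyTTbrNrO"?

nRoXQWYttBR

In each case the input is transformed by: flip the case of every letter, then move the last 3 characters to the front (rotate right by 3).
"xqwyTTbrNrO" → "XQWYttBRnRo" → "nRoXQWYttBR".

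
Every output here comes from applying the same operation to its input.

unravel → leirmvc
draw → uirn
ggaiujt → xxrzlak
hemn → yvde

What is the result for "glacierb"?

xcrtzvis

What's happening: shift every letter 9 places backward in the alphabet (wrapping around).
On "glacierb" that produces "xcrtzvis".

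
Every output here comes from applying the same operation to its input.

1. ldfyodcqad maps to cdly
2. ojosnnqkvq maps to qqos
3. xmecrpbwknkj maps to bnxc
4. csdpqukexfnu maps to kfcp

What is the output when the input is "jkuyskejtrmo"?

erjy

What's happening: keep one character in every 3, starting at position 1 (positions 1st, 4th, 7th, ...), then move the first 2 characters to the end (rotate left by 2).
For "jkuyskejtrmo" the result is "erjy".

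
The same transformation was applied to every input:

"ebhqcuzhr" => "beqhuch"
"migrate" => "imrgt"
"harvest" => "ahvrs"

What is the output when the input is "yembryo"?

What's happening: swap each adjacent pair of characters (1↔2, 3↔4, ...), then delete the last 2 characters.
For "yembryo", step one produces "eybmyro"; step two turns that into "eybmy".

eybmy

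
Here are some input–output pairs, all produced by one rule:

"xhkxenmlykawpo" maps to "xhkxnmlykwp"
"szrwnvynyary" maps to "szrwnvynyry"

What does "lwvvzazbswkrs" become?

lwvvzzbswkrs

In each case the input is transformed by: remove every vowel.
Applying that to "lwvvzazbswkrs" gives "lwvvzzbswkrs".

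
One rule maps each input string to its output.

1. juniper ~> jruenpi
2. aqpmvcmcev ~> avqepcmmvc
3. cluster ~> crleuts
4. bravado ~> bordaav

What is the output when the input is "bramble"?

What's happening: take characters alternately from the front and the back (1st, last, 2nd, 2nd-last, ...).
"bramble" → "berlabm".

berlabm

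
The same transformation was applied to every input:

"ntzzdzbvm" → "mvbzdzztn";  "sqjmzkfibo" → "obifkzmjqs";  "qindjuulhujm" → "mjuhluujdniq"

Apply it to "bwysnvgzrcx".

What's happening: reverse the string.
Applying that to "bwysnvgzrcx" gives "xcrzgvnsywb".

xcrzgvnsywb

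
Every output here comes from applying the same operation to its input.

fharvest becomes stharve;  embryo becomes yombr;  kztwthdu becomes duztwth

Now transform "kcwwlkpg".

pgcwwlk

The transformation: delete the first character, then move the last 2 characters to the front (rotate right by 2).
"kcwwlkpg" → "cwwlkpg" → "pgcwwlk".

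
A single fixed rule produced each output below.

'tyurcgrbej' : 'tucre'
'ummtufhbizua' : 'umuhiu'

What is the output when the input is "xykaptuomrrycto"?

xkpumrco

Rule — keep every other character starting from the first (positions 1st, 3rd, 5th, ...).
Doing the same to "xykaptuomrrycto": "xkpumrco".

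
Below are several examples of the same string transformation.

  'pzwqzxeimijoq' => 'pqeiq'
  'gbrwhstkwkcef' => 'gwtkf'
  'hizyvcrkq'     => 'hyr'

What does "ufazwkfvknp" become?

uzfn

Rule — keep one character in every 3, starting at position 1 (positions 1st, 4th, 7th, ...).
"ufazwkfvknp" → "uzfn".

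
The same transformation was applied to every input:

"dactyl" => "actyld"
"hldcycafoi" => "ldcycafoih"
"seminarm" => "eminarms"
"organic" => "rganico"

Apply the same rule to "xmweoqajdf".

mweoqajdfx

The pattern: move the first character to the end.
Applying that to "xmweoqajdf" gives "mweoqajdfx".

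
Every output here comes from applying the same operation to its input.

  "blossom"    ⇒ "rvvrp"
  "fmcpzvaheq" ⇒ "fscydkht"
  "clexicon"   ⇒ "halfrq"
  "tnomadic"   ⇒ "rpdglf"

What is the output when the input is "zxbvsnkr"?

Each output is the input with this applied: shift every letter 3 places forward in the alphabet (wrapping around), then delete the first 2 characters.
Working it through for "zxbvsnkr": intermediate "caeyvqnu", final "eyvqnu".

eyvqnu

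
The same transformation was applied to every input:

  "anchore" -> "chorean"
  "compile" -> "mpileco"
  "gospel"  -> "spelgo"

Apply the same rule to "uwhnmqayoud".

Rule — move the first 2 characters to the end (rotate left by 2).
Doing the same to "uwhnmqayoud": "hnmqayouduw".

hnmqayouduw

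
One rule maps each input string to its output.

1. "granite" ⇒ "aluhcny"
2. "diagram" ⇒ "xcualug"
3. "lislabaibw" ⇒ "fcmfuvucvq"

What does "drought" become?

The transformation: shift every letter 6 places backward in the alphabet (wrapping around).
For "drought" the result is "xlioabn".

xlioabn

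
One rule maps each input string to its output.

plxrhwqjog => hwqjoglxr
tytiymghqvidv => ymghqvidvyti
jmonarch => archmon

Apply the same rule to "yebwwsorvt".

The rule is to delete the first character, then move the first 3 characters to the end (rotate left by 3).
For "yebwwsorvt" the result is "wsorvtebw".

wsorvtebw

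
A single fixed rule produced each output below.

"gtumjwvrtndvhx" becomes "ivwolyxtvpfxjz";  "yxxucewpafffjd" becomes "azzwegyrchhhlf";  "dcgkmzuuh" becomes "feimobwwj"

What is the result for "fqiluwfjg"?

hsknwyhli

The pattern: shift every letter 2 places forward in the alphabet (wrapping around).
"fqiluwfjg" → "hsknwyhli".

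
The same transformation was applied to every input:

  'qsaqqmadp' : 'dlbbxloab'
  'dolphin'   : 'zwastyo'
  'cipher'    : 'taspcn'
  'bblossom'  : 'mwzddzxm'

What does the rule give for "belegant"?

pwprlyem

Each output is the input with this applied: shift every letter 11 places forward in the alphabet (wrapping around), then move the first character to the end.
"belegant" → "mpwprlye" → "pwprlyem".
(Check on "bblossom": → "mmwzddzx" → "mwzddzxm" ✓)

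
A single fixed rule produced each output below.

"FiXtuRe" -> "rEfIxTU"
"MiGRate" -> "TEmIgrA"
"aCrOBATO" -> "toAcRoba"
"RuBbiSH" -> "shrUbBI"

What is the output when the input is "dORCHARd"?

Looking at the pairs, the operation is to flip the case of every letter, then move the last 2 characters to the front (rotate right by 2).
"dORCHARd" → "DorcharD" → "rDDorcha".

rDDorcha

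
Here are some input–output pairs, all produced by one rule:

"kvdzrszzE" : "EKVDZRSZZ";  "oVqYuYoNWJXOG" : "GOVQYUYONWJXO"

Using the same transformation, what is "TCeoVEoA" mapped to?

The transformation: move the last character to the front, then convert every letter to uppercase.
"TCeoVEoA" → "ATCEOVEO".

ATCEOVEO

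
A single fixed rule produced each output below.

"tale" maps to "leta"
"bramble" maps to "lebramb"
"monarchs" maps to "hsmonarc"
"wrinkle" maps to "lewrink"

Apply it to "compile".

lecompi

Each output is the input with this applied: move the last 2 characters to the front (rotate right by 2).
Doing the same to "compile": "lecompi".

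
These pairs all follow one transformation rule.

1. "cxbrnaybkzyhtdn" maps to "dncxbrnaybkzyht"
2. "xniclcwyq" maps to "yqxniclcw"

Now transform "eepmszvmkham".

ameepmszvmkh

Looking at the pairs, the operation is to move the last 2 characters to the front (rotate right by 2).
So "eepmszvmkham" becomes "ameepmszvmkh".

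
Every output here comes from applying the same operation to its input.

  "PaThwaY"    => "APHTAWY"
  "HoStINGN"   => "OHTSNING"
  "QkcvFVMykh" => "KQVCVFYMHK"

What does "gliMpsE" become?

LGMISPE

What's happening: swap each adjacent pair of characters (1↔2, 3↔4, ...), then convert every letter to uppercase.
Starting from "gliMpsE": after the first operation, "lgMispE"; after the second, "LGMISPE".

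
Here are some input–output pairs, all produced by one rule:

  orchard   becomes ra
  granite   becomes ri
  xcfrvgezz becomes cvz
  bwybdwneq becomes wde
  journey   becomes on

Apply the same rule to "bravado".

ra

What's happening: keep one character in every 3, starting at position 2 (positions 2nd, 5th, 8th, ...).
Doing the same to "bravado": "ra".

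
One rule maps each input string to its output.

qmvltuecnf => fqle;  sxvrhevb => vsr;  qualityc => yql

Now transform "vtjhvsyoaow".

Rule — keep one character in every 3, starting at position 1 (positions 1st, 4th, 7th, ...), then move the last character to the front.
Applying both steps to "vtjhvsyoaow": "vhyo", then "ovhy".
(Check on "sxvrhevb": → "srv" → "vsr" ✓)

ovhy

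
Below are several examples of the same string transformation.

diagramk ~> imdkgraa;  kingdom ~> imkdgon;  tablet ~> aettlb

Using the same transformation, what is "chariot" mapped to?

htciroa

What's happening: swap each adjacent pair of characters (1↔2, 3↔4, ...), then take characters alternately from the front and the back (1st, last, 2nd, 2nd-last, ...).
For "chariot", step one produces "hcraoit"; step two turns that into "htciroa".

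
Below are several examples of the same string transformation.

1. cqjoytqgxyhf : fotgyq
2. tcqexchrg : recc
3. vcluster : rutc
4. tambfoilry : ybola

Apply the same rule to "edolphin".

The rule is to keep every other character starting from the second (positions 2nd, 4th, 6th, ...), then swap the first and last characters.
"edolphin" → "dlhn" → "nlhd".
(Check on "tcqexchrg": → "cecr" → "recc" ✓)

nlhd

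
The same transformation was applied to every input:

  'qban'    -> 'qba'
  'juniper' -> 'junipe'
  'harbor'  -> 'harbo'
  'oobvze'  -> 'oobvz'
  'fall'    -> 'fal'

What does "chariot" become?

The transformation: delete the last character.
Applying that to "chariot" gives "chario".

chario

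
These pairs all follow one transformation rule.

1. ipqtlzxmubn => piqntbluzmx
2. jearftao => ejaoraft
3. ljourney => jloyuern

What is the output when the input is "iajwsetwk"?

What's happening: move the first character to the end, then take characters alternately from the front and the back (1st, last, 2nd, 2nd-last, ...).
On "iajwsetwk": the first step gives "ajwsetwki", and the second then gives "aijkwwste".

aijkwwste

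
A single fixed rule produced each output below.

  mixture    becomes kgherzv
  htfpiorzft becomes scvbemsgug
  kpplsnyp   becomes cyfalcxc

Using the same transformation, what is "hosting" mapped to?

fgvatub

What's happening: shift every letter 13 places forward in the alphabet (wrapping around) — i.e. ROT13, then move the first 2 characters to the end (rotate left by 2).
On "hosting": the first step gives "ubfgvat", and the second then gives "fgvatub".
(Check on "htfpiorzft": → "ugscvbemsg" → "scvbemsgug" ✓)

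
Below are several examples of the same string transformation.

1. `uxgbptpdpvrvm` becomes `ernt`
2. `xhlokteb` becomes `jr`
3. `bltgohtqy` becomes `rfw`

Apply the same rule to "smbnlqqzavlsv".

The transformation: shift every letter 2 places backward in the alphabet (wrapping around), then keep one character in every 3, starting at position 3 (positions 3rd, 6th, 9th, ...).
Starting from "smbnlqqzavlsv": after the first operation, "qkzljooxytjqt"; after the second, "zoyq".

zoyq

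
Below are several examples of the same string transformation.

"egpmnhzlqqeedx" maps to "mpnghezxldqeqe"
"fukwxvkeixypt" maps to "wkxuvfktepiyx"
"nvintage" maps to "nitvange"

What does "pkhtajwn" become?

Rule — move the first 3 characters to the end (rotate left by 3), then take characters alternately from the front and the back (1st, last, 2nd, 2nd-last, ...).
Doing the same to "pkhtajwn": "thakjpwn".

thakjpwn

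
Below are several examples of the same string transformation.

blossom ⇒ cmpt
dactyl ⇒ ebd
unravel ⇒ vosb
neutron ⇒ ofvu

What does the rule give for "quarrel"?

What's happening: shift every letter 1 place forward in the alphabet (wrapping around), then delete the last 3 characters.
Working it through for "quarrel": intermediate "rvbssfm", final "rvbs".

rvbs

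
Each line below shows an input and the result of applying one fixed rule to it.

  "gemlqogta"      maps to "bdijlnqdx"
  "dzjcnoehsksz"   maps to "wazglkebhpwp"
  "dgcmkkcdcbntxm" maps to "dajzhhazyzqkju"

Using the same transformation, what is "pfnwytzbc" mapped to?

cmtkqvywz

The rule is to shift every letter 3 places backward in the alphabet (wrapping around), then swap each adjacent pair of characters (1↔2, 3↔4, ...).
For "pfnwytzbc" the result is "cmtkqvywz".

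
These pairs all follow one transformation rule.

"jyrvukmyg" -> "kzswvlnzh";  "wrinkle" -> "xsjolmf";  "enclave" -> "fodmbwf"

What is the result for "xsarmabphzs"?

ytbsnbcqiat

What's happening: shift every letter 1 place forward in the alphabet (wrapping around).
Doing the same to "xsarmabphzs": "ytbsnbcqiat".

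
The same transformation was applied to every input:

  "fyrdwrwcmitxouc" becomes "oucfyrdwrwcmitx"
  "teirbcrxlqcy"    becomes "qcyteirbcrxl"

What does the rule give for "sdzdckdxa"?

dxasdzdck

In each case the input is transformed by: move the last 3 characters to the front (rotate right by 3).
Doing the same to "sdzdckdxa": "dxasdzdck".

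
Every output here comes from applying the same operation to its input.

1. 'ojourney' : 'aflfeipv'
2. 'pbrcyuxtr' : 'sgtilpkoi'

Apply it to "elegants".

cvxverjk

Looking at the pairs, the operation is to swap each adjacent pair of characters (1↔2, 3↔4, ...), then shift every letter 9 places backward in the alphabet (wrapping around).
Doing the same to "elegants": "cvxverjk".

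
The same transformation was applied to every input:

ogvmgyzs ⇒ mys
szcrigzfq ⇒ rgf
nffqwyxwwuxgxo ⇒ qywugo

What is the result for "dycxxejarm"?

xeam

In each case the input is transformed by: keep every other character starting from the second (positions 2nd, 4th, 6th, ...), then delete the first character.
Starting from "dycxxejarm": after the first operation, "yxeam"; after the second, "xeam".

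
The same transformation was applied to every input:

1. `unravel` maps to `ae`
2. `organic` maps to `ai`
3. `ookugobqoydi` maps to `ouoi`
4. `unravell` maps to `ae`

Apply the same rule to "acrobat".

What's happening: keep every other character starting from the second (positions 2nd, 4th, 6th, ...), then keep only the vowels.
"acrobat" → "coa" → "oa".

oa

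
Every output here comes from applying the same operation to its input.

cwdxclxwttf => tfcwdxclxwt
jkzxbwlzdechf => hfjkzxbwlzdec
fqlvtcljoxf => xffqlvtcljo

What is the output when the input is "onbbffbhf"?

Looking at the pairs, the operation is to move the last 2 characters to the front (rotate right by 2).
For "onbbffbhf" the result is "hfonbbffb".

hfonbbffb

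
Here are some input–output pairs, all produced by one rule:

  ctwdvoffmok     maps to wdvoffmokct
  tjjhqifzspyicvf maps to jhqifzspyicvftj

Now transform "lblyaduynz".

What's happening: move the first 2 characters to the end (rotate left by 2).
Applying that to "lblyaduynz" gives "lyaduynzlb".

lyaduynzlb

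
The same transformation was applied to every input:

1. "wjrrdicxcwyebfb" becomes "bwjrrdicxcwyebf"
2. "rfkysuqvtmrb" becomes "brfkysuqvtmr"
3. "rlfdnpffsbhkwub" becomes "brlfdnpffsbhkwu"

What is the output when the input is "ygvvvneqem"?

mygvvvneqe

Looking at the pairs, the operation is to move the last character to the front.
Doing the same to "ygvvvneqem": "mygvvvneqe".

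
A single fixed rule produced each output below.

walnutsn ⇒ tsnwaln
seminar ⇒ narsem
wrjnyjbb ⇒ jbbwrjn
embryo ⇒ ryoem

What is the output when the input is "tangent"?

Looking at the pairs, the operation is to move the last 3 characters to the front (rotate right by 3), then delete the last character.
Applying both steps to "tangent": "enttang", then "enttan".
(Check on "wrjnyjbb": → "jbbwrjny" → "jbbwrjn" ✓)

enttan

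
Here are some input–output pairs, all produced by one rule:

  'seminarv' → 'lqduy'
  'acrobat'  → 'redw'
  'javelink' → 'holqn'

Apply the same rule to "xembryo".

eubr

The pattern: shift every letter 3 places forward in the alphabet (wrapping around), then delete the first 3 characters.
"xembryo" → "ahpeubr" → "eubr".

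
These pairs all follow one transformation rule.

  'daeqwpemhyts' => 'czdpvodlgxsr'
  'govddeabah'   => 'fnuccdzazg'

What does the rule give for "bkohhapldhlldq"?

Looking at the pairs, the operation is to shift every letter 1 place backward in the alphabet (wrapping around).
For "bkohhapldhlldq" the result is "ajnggzokcgkkcp".

ajnggzokcgkkcp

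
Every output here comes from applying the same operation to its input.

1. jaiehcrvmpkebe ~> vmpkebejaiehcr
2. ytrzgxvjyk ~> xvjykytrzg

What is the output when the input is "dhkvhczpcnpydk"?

Each output is the input with this applied: swap the front and back halves of the string.
"dhkvhczpcnpydk" → "pcnpydkdhkvhcz".

pcnpydkdhkvhcz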